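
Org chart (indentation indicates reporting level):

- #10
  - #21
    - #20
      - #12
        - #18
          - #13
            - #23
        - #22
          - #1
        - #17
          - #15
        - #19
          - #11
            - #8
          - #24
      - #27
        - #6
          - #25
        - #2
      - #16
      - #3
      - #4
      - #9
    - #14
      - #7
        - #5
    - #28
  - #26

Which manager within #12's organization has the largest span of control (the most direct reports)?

#12

Direct-report counts within #12's organization: #12 has 4; #19 has 2; #11 has 1; #17 has 1; #22 has 1; #18 has 1; #13 has 1. The largest is 4, held by #12.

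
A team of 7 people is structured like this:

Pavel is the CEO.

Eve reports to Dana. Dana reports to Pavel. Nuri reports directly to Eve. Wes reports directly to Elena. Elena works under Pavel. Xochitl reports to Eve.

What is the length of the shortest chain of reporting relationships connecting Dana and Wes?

3

Dana is 1 level below Pavel, and Wes is 2 levels below Pavel (their lowest common manager). The shortest path runs up from Dana to Pavel and back down to Wes: 1 + 2 = 3 links.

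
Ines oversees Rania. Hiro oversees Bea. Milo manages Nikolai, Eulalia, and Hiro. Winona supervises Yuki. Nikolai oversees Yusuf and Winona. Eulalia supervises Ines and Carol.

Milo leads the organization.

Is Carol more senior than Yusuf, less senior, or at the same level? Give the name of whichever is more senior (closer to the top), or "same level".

Both Carol and Yusuf are 2 levels below Milo.

same level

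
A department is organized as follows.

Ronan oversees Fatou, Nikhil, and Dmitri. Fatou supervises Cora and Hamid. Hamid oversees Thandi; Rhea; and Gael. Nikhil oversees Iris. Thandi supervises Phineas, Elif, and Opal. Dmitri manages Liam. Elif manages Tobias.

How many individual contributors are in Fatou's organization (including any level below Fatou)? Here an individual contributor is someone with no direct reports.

The people in Fatou's organization with no one reporting to them are Cora, Gael, Rhea, Opal, Tobias, Phineas. That is 6.

6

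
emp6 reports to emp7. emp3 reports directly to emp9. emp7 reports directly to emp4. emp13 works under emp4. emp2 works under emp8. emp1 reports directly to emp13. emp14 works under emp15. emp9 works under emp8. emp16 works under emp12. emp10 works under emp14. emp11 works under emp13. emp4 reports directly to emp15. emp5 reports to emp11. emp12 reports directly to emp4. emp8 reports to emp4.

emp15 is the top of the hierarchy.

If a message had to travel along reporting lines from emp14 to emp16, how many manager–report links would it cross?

4

emp14 is 1 level below emp15, and emp16 is 3 levels below emp15 (their lowest common manager). The shortest path runs up from emp14 to emp15 and back down to emp16: 1 + 3 = 4 links.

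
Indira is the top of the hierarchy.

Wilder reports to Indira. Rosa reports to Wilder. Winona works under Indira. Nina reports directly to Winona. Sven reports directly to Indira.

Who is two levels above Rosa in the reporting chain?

Rosa reports to Wilder, and Wilder reports to Indira. So Rosa's skip-level manager is Indira.

Indira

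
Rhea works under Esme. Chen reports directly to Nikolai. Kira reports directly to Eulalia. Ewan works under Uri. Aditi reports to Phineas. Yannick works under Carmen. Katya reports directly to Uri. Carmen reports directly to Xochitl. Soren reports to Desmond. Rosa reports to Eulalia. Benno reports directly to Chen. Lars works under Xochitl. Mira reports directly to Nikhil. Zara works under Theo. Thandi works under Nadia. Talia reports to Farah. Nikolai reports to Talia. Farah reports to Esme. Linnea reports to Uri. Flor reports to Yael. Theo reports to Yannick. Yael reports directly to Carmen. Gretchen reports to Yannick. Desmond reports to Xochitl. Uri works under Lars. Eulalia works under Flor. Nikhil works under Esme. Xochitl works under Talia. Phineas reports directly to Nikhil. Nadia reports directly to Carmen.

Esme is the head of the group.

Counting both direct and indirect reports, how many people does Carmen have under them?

11

Carmen directly manages Yael, Nadia, Yannick. Under Yael: Flor, Eulalia, Kira, Rosa (4). Under Nadia: Thandi (1). Under Yannick: Gretchen, Theo, Zara (3). So Carmen's organization is 3 direct reports plus everyone under them: 5 + 2 + 4 = 11.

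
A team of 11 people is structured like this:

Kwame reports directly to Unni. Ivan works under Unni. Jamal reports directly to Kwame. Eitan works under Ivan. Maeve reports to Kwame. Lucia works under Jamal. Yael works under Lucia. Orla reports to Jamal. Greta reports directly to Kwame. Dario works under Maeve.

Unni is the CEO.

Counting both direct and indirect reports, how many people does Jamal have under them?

3

Jamal directly manages Lucia, Orla. Under Lucia: Yael (1). Orla has no reports. So Jamal's organization is 2 direct reports plus everyone under them: 2 + 1 = 3.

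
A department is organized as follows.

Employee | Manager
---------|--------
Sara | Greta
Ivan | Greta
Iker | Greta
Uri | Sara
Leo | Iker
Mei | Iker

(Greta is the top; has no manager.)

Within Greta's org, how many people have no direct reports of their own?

The people in Greta's organization with no one reporting to them are Mei, Leo, Ivan, Uri. That is 4.

4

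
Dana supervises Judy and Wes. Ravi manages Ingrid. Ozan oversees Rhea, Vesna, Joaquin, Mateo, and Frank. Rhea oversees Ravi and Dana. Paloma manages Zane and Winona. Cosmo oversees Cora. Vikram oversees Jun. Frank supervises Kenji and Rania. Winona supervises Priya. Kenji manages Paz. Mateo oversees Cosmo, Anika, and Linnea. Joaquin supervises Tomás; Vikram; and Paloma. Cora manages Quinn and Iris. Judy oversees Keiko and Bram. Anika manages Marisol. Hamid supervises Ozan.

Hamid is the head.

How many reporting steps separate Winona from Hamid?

Chain from Winona up to Hamid: Winona → Paloma → Joaquin → Ozan → Hamid. That is 4 steps up, so Winona is 4 levels below Hamid.

4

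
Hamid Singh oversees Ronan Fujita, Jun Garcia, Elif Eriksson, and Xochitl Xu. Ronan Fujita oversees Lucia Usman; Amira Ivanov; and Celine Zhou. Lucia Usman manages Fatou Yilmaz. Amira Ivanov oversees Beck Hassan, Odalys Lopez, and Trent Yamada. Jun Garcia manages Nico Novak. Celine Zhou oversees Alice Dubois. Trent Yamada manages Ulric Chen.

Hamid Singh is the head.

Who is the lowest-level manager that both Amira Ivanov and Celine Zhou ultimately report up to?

Ronan Fujita

Amira Ivanov's chain of managers is Ronan Fujita, Hamid Singh. Celine Zhou's chain of managers is Ronan Fujita, Hamid Singh. The first manager that appears in both chains is Ronan Fujita.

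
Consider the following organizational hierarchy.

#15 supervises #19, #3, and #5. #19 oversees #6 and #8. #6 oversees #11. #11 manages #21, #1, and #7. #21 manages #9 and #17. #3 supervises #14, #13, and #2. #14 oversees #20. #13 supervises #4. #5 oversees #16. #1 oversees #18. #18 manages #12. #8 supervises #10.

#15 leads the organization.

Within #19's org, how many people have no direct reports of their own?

5

The people in #19's organization with no one reporting to them are #10, #7, #12, #17, #9. That is 5.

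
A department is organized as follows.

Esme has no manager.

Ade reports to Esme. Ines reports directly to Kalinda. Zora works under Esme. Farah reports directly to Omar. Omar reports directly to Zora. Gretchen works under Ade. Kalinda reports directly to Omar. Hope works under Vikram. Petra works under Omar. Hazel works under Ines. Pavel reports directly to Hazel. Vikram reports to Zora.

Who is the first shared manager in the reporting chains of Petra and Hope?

Zora

Petra's chain of managers is Omar, Zora, Esme. Hope's chain of managers is Vikram, Zora, Esme. The first manager that appears in both chains is Zora.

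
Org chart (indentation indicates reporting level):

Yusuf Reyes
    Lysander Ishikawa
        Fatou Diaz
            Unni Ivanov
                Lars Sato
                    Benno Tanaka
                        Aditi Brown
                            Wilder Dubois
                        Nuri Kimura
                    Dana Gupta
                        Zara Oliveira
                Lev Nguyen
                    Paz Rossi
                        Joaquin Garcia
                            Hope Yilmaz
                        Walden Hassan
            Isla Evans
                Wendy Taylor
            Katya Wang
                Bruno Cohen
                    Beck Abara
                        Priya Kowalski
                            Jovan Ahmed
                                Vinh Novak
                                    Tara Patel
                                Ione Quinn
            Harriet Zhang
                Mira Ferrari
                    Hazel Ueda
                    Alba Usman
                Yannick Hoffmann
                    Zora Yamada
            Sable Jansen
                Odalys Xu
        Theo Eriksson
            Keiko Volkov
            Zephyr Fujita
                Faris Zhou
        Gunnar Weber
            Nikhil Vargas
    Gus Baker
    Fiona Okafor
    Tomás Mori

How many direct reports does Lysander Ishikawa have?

3

Lysander Ishikawa directly manages Fatou Diaz, Theo Eriksson, Gunnar Weber. That is 3 direct reports.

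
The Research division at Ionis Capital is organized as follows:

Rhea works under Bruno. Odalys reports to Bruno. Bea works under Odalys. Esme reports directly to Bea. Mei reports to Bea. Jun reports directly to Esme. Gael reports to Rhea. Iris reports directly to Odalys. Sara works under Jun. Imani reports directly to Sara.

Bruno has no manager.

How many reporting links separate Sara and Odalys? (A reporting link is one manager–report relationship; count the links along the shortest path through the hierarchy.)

4

Sara is in Odalys's organization: the chain from Sara up to Odalys is Sara → Jun → Esme → Bea → Odalys, which is 4 links.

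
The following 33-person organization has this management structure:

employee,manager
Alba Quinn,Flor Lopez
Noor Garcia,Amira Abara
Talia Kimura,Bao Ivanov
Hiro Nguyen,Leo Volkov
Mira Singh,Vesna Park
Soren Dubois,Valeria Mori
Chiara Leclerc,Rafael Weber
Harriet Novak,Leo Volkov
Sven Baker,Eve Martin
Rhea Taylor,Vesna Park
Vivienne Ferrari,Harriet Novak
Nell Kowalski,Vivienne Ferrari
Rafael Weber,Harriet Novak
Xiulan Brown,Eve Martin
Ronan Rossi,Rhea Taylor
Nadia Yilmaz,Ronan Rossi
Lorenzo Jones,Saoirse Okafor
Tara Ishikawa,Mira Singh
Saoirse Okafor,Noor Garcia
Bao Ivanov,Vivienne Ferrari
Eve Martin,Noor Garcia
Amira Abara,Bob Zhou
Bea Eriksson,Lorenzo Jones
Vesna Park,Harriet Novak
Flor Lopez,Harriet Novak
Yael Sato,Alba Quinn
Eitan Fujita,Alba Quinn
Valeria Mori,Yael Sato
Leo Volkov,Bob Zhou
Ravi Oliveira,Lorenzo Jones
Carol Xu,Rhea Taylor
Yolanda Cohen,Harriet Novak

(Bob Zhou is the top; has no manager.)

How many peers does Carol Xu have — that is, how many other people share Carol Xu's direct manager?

Carol Xu reports to Rhea Taylor. Rhea Taylor's other direct reports are Ronan Rossi — 1 peer.

1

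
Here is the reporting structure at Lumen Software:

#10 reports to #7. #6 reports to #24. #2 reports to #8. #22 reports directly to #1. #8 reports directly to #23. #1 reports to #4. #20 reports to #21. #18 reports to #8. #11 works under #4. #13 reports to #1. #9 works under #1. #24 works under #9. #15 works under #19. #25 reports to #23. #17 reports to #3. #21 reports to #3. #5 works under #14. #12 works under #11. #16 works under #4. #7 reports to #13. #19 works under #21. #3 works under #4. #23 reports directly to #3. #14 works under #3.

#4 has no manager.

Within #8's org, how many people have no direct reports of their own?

The people in #8's organization with no one reporting to them are #2, #18. That is 2.

2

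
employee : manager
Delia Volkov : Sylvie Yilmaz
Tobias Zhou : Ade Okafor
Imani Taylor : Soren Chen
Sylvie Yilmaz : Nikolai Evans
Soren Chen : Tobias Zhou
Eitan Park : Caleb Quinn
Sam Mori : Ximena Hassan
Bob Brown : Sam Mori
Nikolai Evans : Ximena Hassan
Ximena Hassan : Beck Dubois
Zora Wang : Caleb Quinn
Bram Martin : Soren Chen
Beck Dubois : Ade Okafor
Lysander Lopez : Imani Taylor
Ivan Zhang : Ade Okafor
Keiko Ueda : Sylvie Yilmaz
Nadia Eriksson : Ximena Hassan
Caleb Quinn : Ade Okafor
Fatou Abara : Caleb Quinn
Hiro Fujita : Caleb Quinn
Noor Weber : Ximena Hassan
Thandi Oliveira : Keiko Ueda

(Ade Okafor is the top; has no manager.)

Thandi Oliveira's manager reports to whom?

Sylvie Yilmaz

Thandi Oliveira reports to Keiko Ueda, and Keiko Ueda reports to Sylvie Yilmaz. So Thandi Oliveira's skip-level manager is Sylvie Yilmaz.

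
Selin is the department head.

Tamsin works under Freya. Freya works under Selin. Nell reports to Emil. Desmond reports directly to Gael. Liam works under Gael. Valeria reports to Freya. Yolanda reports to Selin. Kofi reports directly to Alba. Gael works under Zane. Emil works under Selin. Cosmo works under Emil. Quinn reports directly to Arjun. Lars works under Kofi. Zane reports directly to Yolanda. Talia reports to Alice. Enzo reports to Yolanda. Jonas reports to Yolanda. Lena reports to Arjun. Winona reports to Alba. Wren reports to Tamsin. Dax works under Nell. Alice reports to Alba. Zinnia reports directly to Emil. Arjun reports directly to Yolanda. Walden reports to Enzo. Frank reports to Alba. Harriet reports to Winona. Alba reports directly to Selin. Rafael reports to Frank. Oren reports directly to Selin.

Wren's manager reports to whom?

Wren reports to Tamsin, and Tamsin reports to Freya. So Wren's skip-level manager is Freya.

Freya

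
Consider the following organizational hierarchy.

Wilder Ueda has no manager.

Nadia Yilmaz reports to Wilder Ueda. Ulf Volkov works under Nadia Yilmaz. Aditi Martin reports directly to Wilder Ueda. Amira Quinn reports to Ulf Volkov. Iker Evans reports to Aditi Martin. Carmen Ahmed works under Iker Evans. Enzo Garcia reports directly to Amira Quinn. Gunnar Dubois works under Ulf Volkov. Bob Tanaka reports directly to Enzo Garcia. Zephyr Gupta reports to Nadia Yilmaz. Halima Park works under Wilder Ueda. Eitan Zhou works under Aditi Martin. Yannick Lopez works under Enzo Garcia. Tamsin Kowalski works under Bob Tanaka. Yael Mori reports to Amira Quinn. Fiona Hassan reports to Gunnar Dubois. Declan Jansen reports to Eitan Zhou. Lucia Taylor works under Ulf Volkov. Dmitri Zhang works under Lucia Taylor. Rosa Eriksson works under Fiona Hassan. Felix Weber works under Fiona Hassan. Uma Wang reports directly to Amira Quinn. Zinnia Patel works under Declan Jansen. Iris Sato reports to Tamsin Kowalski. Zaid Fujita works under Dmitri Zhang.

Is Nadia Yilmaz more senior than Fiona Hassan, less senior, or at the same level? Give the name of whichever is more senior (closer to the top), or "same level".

Nadia Yilmaz is 1 level below Wilder Ueda; Fiona Hassan is 4. Nadia Yilmaz is higher.

Nadia Yilmaz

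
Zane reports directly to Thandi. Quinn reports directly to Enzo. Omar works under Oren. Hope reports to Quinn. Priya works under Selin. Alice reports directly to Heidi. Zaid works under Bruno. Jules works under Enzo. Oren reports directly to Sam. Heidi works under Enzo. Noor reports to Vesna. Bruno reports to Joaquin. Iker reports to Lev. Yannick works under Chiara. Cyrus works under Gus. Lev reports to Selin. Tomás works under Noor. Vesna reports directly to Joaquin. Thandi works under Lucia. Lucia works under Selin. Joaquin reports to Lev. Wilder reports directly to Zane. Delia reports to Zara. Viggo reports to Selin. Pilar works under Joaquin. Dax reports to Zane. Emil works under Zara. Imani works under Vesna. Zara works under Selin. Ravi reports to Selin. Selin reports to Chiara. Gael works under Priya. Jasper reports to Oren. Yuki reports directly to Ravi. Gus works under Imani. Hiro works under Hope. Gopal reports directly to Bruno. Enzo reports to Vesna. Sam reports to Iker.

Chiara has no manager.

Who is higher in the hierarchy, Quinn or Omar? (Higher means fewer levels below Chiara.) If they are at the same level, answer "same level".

Both Quinn and Omar are 6 levels below Chiara.

same level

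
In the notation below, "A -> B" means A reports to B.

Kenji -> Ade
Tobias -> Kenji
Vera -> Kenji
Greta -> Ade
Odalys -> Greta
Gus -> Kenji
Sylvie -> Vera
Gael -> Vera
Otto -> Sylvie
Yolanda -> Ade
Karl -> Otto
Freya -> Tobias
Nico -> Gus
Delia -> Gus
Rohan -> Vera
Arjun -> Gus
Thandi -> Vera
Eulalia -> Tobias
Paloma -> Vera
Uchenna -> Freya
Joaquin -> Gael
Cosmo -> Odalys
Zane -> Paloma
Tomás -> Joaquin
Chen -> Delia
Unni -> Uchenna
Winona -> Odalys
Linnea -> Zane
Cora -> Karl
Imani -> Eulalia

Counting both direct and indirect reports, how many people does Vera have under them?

12

Vera directly manages Sylvie, Gael, Rohan, Thandi, Paloma. Under Sylvie: Otto, Karl, Cora (3). Under Gael: Joaquin, Tomás (2). Rohan has no reports. Thandi has no reports. Under Paloma: Zane, Linnea (2). So Vera's organization is 5 direct reports plus everyone under them: 4 + 3 + 1 + 1 + 3 = 12.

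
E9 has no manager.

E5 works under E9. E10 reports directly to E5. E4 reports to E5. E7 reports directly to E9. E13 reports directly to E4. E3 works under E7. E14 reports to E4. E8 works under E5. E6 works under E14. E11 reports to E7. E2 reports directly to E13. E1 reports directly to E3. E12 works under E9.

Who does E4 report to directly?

E4 reports directly to E5.

E5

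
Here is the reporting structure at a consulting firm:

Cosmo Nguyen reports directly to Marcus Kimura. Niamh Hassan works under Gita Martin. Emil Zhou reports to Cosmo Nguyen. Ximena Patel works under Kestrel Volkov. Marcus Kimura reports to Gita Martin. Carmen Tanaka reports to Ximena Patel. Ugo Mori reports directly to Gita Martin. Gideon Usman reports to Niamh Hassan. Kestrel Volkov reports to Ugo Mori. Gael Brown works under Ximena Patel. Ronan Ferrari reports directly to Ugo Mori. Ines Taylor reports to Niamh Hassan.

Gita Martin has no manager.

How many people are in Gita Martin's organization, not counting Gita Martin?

Gita Martin directly manages Ugo Mori, Marcus Kimura, Niamh Hassan. Under Ugo Mori: Ronan Ferrari, Kestrel Volkov, Ximena Patel, Carmen Tanaka, Gael Brown (5). Under Marcus Kimura: Cosmo Nguyen, Emil Zhou (2). Under Niamh Hassan: Gideon Usman, Ines Taylor (2). So Gita Martin's organization is 3 direct reports plus everyone under them: 6 + 3 + 3 = 12.

12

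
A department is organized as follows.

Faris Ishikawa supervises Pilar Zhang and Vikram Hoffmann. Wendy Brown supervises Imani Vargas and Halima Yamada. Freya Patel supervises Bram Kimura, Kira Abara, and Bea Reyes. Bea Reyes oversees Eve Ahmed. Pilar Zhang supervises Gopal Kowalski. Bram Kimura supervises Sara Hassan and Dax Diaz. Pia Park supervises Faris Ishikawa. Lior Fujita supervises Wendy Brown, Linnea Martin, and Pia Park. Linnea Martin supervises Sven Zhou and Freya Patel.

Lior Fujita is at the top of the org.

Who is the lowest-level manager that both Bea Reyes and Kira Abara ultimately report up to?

Freya Patel

Bea Reyes's chain of managers is Freya Patel, Linnea Martin, Lior Fujita. Kira Abara's chain of managers is Freya Patel, Linnea Martin, Lior Fujita. The first manager that appears in both chains is Freya Patel.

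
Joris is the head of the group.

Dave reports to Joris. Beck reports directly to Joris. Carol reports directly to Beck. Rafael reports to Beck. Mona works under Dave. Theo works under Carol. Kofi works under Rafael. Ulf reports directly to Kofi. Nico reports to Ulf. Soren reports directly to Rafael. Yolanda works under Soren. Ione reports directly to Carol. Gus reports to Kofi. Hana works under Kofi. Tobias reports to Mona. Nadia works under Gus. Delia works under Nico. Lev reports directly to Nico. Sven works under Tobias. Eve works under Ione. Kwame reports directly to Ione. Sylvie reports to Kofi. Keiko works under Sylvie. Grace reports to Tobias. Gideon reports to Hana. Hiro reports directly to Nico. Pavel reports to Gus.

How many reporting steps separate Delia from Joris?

Chain from Delia up to Joris: Delia → Nico → Ulf → Kofi → Rafael → Beck → Joris. That is 6 steps up, so Delia is 6 levels below Joris.

6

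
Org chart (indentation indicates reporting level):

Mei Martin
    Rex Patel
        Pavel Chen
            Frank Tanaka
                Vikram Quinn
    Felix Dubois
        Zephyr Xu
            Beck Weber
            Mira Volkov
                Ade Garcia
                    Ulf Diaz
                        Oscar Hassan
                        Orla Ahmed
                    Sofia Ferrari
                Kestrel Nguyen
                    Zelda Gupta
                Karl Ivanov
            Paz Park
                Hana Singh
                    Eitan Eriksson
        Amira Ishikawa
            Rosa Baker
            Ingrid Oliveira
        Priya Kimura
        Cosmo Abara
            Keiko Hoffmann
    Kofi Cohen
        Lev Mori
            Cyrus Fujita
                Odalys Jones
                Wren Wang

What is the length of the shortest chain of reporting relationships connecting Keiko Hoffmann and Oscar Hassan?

7

Keiko Hoffmann is 2 levels below Felix Dubois, and Oscar Hassan is 5 levels below Felix Dubois (their lowest common manager). The shortest path runs up from Keiko Hoffmann to Felix Dubois and back down to Oscar Hassan: 2 + 5 = 7 links.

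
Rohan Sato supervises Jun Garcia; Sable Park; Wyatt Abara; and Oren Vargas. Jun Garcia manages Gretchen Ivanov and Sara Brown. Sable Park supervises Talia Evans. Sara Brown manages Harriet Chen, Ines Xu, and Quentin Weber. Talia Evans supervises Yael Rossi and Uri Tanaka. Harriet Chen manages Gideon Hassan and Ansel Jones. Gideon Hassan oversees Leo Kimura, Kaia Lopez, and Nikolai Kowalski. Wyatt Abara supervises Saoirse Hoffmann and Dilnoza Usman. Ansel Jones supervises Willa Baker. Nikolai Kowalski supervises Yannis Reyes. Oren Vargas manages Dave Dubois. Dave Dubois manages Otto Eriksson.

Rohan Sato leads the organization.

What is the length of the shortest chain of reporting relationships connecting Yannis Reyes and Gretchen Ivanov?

Yannis Reyes is 5 levels below Jun Garcia, and Gretchen Ivanov is 1 level below Jun Garcia (their lowest common manager). The shortest path runs up from Yannis Reyes to Jun Garcia and back down to Gretchen Ivanov: 5 + 1 = 6 links.

6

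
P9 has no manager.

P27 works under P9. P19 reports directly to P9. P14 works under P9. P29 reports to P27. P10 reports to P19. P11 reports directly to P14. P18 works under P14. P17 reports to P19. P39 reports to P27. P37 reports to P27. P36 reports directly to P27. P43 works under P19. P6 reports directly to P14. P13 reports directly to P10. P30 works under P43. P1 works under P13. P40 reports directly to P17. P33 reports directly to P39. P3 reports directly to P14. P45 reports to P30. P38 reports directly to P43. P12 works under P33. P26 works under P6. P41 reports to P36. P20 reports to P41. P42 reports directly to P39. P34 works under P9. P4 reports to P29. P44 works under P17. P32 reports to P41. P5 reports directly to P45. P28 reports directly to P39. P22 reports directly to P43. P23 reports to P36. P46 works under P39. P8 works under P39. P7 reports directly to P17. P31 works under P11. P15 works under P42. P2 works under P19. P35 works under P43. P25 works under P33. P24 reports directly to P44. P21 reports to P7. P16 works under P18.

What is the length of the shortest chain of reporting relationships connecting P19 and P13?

P13 is in P19's organization: the chain from P13 up to P19 is P13 → P10 → P19, which is 2 links.

2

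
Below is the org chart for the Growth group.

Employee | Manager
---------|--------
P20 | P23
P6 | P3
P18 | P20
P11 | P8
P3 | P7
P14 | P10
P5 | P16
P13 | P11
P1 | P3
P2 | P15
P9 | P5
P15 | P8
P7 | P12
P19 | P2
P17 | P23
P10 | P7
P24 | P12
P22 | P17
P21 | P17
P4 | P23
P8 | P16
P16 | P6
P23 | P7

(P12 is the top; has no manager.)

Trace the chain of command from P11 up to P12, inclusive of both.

P11 reports to P8. P8 reports to P16. P16 reports to P6. P6 reports to P3. P3 reports to P7. P7 reports to P12. P12 is at the top.

P11 -> P8 -> P16 -> P6 -> P3 -> P7 -> P12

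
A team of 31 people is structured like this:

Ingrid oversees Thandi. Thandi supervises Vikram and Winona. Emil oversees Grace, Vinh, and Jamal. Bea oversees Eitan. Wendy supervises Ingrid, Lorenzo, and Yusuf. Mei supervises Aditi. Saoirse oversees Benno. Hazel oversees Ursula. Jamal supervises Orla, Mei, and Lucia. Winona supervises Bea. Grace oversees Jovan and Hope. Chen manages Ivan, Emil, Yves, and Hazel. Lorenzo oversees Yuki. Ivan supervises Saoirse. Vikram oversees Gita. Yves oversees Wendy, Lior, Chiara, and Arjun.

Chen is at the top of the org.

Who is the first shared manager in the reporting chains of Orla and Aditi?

Jamal

Orla's chain of managers is Jamal, Emil, Chen. Aditi's chain of managers is Mei, Jamal, Emil, Chen. The first manager that appears in both chains is Jamal.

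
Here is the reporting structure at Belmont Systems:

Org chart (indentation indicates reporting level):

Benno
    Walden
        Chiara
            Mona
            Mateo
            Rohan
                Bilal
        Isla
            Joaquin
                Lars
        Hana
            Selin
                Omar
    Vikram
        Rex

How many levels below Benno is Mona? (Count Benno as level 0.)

Chain from Mona up to Benno: Mona → Chiara → Walden → Benno. That is 3 steps up, so Mona is 3 levels below Benno.

3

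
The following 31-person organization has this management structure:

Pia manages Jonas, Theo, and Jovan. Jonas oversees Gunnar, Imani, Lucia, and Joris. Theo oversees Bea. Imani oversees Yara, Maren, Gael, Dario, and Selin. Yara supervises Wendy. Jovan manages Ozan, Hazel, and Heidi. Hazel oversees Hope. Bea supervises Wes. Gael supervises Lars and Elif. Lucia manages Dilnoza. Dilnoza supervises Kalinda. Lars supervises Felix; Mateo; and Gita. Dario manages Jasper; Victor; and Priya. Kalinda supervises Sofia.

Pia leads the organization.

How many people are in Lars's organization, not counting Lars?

3

Lars directly manages Felix, Mateo, Gita. Felix has no reports. Mateo has no reports. Gita has no reports. So Lars's organization is 3 direct reports plus everyone under them: 1 + 1 + 1 = 3.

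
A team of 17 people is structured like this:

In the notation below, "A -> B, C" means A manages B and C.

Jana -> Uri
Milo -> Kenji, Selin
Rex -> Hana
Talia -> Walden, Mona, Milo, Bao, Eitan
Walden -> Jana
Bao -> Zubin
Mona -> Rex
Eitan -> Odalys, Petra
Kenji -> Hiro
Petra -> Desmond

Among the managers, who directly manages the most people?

Talia

Direct-report counts: Talia has 5; Eitan has 2; Petra has 1; Bao has 1; Milo has 2; Kenji has 1; Mona has 1; Rex has 1; Walden has 1; Jana has 1. The largest is 5, held by Talia.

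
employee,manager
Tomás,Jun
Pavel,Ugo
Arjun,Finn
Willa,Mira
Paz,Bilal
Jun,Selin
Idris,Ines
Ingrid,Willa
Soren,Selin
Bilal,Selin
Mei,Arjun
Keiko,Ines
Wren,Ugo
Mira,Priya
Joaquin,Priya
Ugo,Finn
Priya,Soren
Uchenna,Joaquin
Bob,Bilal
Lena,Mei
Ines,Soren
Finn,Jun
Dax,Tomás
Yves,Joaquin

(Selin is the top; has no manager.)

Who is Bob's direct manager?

Bilal

Bob reports directly to Bilal.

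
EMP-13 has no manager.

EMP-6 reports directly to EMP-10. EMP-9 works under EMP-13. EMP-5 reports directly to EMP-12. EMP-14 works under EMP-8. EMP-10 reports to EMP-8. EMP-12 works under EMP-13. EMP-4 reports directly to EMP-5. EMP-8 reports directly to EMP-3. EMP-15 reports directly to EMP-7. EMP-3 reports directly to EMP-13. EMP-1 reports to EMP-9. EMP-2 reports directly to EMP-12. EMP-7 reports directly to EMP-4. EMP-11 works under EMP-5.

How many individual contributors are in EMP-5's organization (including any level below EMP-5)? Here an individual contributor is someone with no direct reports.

2

The people in EMP-5's organization with no one reporting to them are EMP-11, EMP-15. That is 2.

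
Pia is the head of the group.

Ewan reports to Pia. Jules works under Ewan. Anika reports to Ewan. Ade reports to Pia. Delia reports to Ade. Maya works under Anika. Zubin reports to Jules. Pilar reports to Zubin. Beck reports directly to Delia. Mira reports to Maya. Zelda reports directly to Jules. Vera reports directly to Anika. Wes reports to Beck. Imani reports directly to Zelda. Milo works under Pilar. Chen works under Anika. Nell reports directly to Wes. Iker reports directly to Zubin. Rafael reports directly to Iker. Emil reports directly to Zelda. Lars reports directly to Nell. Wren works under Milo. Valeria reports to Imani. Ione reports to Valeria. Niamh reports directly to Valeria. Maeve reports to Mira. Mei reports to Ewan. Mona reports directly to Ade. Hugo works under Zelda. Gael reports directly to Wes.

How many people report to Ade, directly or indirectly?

Ade directly manages Delia, Mona. Under Delia: Beck, Wes, Gael, Nell, Lars (5). Mona has no reports. So Ade's organization is 2 direct reports plus everyone under them: 6 + 1 = 7.

7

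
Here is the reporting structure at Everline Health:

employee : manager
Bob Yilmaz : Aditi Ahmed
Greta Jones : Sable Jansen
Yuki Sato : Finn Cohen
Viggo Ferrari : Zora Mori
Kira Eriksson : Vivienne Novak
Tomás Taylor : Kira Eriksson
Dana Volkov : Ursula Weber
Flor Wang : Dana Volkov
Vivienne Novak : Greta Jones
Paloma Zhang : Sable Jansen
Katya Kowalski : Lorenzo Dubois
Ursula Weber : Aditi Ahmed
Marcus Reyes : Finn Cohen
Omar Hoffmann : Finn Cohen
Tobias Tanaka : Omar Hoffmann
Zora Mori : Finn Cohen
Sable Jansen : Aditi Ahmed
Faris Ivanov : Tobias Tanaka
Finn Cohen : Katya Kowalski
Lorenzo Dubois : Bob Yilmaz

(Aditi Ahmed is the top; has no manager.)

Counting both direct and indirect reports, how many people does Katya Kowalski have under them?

Katya Kowalski directly manages Finn Cohen. Under Finn Cohen: Yuki Sato, Omar Hoffmann, Tobias Tanaka, Faris Ivanov, Zora Mori, Viggo Ferrari, Marcus Reyes (7). That's 8 in total.

8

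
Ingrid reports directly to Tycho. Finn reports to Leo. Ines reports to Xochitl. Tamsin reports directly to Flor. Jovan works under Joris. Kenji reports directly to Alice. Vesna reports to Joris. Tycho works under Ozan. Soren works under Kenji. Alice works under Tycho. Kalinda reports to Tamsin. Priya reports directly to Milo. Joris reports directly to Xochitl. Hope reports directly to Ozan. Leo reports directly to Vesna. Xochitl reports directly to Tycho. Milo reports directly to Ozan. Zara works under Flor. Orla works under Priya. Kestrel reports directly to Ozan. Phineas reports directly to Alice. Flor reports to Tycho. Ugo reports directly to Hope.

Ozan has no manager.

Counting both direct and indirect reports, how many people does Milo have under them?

2

Milo directly manages Priya. Under Priya: Orla (1). That's 2 in total.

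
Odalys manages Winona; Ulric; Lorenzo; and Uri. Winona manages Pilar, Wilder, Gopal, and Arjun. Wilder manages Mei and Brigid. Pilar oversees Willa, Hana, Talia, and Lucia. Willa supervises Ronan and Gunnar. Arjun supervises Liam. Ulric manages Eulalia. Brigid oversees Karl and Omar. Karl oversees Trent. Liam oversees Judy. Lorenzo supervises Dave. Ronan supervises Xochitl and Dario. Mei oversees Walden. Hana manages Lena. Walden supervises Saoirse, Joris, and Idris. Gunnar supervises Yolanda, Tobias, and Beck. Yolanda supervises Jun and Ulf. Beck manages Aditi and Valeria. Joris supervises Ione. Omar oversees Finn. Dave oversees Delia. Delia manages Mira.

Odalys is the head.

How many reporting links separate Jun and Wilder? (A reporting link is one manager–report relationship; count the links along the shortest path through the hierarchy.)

6

Jun is 5 levels below Winona, and Wilder is 1 level below Winona (their lowest common manager). The shortest path runs up from Jun to Winona and back down to Wilder: 5 + 1 = 6 links.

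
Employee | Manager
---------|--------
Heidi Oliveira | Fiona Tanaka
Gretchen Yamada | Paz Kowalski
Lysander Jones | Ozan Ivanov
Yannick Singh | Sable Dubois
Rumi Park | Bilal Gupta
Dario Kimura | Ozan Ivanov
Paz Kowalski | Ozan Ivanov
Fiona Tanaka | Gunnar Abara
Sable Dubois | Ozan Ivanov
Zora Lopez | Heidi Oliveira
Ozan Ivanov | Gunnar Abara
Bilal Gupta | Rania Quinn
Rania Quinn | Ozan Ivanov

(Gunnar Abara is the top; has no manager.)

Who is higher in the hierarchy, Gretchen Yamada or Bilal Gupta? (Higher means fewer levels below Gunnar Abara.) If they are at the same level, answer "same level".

Both Gretchen Yamada and Bilal Gupta are 3 levels below Gunnar Abara.

same level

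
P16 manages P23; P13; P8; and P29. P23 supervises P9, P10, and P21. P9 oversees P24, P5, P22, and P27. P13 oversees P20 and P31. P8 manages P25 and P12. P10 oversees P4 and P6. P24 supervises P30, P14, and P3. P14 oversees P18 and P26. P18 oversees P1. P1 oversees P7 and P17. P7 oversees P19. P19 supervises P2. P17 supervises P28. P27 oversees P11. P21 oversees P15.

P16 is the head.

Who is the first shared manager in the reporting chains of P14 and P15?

P14's chain of managers is P24, P9, P23, P16. P15's chain of managers is P21, P23, P16. The first manager that appears in both chains is P23.

P23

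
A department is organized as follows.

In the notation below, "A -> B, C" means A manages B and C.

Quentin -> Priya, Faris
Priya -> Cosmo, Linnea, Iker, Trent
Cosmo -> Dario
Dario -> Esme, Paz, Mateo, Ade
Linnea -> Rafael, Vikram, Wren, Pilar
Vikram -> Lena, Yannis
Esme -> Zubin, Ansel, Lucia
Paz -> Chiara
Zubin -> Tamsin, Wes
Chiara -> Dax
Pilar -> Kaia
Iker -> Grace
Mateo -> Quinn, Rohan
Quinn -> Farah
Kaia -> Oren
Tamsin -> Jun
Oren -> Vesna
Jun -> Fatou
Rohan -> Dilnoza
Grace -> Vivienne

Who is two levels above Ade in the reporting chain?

Cosmo

Ade reports to Dario, and Dario reports to Cosmo. So Ade's skip-level manager is Cosmo.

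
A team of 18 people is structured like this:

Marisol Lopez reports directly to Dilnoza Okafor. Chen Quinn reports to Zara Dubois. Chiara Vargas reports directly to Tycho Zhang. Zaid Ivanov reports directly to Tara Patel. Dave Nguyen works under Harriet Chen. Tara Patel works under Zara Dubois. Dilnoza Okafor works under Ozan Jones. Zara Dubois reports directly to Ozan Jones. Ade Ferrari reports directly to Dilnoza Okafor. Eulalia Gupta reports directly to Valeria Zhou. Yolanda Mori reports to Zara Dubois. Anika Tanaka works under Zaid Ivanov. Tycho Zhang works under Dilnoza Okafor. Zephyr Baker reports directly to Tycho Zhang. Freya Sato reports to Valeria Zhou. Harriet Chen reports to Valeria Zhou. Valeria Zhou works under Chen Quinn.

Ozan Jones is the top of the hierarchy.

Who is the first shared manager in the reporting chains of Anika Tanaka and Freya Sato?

Zara Dubois

Anika Tanaka's chain of managers is Zaid Ivanov, Tara Patel, Zara Dubois, Ozan Jones. Freya Sato's chain of managers is Valeria Zhou, Chen Quinn, Zara Dubois, Ozan Jones. The first manager that appears in both chains is Zara Dubois.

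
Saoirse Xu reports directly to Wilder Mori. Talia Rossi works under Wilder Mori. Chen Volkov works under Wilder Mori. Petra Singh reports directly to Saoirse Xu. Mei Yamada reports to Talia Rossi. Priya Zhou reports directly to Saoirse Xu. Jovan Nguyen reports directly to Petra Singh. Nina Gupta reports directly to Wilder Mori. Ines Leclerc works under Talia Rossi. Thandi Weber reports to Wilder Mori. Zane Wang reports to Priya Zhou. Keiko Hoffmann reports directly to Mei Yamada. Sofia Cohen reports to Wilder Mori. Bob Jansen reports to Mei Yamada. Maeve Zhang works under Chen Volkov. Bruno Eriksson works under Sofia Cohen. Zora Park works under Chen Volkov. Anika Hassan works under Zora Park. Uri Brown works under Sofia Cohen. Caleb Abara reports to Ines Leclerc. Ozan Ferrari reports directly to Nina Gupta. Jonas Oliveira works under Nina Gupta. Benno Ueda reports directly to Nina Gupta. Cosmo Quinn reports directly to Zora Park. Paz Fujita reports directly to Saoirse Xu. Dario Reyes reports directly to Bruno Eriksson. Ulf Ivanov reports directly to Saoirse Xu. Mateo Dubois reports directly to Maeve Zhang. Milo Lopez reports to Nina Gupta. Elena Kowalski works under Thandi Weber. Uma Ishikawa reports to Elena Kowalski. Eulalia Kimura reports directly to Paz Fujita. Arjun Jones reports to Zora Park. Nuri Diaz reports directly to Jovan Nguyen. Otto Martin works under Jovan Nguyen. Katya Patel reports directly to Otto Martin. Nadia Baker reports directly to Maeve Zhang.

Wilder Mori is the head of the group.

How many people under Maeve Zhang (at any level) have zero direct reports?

2

The people in Maeve Zhang's organization with no one reporting to them are Nadia Baker, Mateo Dubois. That is 2.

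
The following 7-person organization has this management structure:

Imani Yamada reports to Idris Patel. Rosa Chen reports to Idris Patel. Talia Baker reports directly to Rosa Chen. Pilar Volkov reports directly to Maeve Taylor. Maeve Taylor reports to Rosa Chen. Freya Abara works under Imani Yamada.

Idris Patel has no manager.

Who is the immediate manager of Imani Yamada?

Idris Patel

Imani Yamada reports directly to Idris Patel.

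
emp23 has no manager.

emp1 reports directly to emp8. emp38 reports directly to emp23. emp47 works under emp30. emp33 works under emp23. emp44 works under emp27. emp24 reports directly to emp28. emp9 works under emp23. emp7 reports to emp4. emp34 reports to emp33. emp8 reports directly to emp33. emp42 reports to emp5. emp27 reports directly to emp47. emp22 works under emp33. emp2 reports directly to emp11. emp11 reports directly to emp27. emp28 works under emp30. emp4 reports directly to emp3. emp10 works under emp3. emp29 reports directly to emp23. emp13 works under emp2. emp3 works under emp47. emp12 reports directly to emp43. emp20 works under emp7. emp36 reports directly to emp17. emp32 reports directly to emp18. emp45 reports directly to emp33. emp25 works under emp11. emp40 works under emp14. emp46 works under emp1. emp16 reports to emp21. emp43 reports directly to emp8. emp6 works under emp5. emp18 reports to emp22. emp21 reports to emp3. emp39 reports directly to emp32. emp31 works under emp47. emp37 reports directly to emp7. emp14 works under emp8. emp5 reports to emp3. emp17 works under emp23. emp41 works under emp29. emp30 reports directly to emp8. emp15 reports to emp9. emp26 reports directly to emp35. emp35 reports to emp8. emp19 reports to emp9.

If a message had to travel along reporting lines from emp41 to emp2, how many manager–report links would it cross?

emp41 is 2 levels below emp23, and emp2 is 7 levels below emp23 (their lowest common manager). The shortest path runs up from emp41 to emp23 and back down to emp2: 2 + 7 = 9 links.

9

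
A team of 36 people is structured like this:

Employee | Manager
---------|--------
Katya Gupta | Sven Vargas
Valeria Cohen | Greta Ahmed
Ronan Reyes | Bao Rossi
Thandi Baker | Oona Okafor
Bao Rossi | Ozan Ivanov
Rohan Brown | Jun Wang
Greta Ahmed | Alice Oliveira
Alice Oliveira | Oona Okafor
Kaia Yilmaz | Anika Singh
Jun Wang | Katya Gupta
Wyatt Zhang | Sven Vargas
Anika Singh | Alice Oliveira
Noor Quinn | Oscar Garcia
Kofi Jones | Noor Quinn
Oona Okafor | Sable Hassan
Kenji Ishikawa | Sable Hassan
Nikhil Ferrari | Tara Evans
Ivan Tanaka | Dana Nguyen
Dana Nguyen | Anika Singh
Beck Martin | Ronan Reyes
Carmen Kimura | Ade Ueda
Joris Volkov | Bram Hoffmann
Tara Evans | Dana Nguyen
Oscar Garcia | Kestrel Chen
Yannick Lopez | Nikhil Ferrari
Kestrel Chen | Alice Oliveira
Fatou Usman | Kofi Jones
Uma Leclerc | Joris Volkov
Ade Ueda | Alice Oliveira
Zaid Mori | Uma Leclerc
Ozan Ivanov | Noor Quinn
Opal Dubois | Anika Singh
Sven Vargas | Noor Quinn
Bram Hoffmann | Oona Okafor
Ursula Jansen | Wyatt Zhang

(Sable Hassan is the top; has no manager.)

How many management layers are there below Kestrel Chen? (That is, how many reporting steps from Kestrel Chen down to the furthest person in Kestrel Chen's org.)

6

The longest chain under Kestrel Chen runs Kestrel Chen → Oscar Garcia → Noor Quinn → Sven Vargas → Katya Gupta → Jun Wang → Rohan Brown, which is 6 levels below Kestrel Chen.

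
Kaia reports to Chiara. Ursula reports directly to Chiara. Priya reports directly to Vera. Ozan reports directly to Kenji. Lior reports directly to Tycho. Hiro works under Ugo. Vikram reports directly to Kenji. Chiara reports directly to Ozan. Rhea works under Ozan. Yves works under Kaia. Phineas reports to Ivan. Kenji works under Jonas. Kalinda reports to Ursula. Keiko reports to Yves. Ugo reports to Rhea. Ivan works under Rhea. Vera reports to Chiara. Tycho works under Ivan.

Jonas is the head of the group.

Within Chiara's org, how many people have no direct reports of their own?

3

The people in Chiara's organization with no one reporting to them are Kalinda, Keiko, Priya. That is 3.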